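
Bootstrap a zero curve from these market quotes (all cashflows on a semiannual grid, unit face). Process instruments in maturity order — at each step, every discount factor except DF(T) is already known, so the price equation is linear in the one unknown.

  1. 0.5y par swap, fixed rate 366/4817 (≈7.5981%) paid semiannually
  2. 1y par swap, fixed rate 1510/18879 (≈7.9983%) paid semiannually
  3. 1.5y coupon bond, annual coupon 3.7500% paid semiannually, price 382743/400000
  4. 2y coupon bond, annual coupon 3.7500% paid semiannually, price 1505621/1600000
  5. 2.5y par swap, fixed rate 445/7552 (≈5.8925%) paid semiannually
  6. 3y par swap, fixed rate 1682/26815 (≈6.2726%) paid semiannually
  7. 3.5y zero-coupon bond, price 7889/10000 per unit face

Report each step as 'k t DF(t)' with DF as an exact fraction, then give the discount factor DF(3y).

1 1/2 4817/5000
2 1 1849/2000
3 3/2 1809/2000
4 2 8723/10000
5 5/2 1733/2000
6 3 4159/5000
7 7/2 7889/10000
DF(3y) = 4159/5000 ≈ 0.831800

step 1 [0.5y] swap r/2=183/4817: DF=(1 − 183/4817·(0))/(1+183/4817) = 4817/5000 ≈ 0.963400
step 2 [1y] swap r/2=755/18879: DF=(1 − 755/18879·(0.963400))/(1+755/18879) = 1849/2000 ≈ 0.924500
step 3 [1.5y] bond c/2=3/160: DF=(382743/400000 − 3/160·(0.963400+0.924500))/(1+3/160) = 1809/2000 ≈ 0.904500
step 4 [2y] bond c/2=3/160: DF=(1505621/1600000 − 3/160·(0.963400+0.924500+0.904500))/(1+3/160) = 8723/10000 ≈ 0.872300
step 5 [2.5y] swap r/2=445/15104: DF=(1 − 445/15104·(0.963400+0.924500+0.904500+0.872300))/(1+445/15104) = 1733/2000 ≈ 0.866500
step 6 [3y] swap r/2=841/26815: DF=(1 − 841/26815·(0.963400+0.924500+0.904500+0.872300+0.866500))/(1+841/26815) = 4159/5000 ≈ 0.831800
step 7 [3.5y] zero: DF = P = 7889/10000 ≈ 0.788900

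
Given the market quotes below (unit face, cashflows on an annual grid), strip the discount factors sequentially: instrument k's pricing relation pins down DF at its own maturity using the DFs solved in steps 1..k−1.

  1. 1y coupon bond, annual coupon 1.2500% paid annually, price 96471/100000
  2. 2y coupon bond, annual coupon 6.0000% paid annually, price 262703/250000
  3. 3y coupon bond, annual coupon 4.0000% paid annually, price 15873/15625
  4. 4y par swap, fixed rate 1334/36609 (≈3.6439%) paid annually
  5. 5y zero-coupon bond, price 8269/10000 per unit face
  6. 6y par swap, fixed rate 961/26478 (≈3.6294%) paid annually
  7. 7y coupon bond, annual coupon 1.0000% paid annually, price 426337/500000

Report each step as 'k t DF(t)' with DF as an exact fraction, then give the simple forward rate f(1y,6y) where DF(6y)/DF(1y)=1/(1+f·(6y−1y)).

1 1 1191/1250
2 2 4687/5000
3 3 9041/10000
4 4 4333/5000
5 5 8269/10000
6 6 4039/5000
7 7 3959/5000
f(1y,6y) = ((1191/1250)/(4039/5000) − 1)/(5) = 145/4039 ≈ 3.5900%

step 1 [1y] bond c/1=1/80: DF=(96471/100000 − 1/80·(0))/(1+1/80) = 1191/1250 ≈ 0.952800
step 2 [2y] bond c/1=3/50: DF=(262703/250000 − 3/50·(0.952800))/(1+3/50) = 4687/5000 ≈ 0.937400
step 3 [3y] bond c/1=1/25: DF=(15873/15625 − 1/25·(0.952800+0.937400))/(1+1/25) = 9041/10000 ≈ 0.904100
step 4 [4y] swap r/1=1334/36609: DF=(1 − 1334/36609·(0.952800+0.937400+0.904100))/(1+1334/36609) = 4333/5000 ≈ 0.866600
step 5 [5y] zero: DF = P = 8269/10000 ≈ 0.826900
step 6 [6y] swap r/1=961/26478: DF=(1 − 961/26478·(0.952800+0.937400+0.904100+0.866600+0.826900))/(1+961/26478) = 4039/5000 ≈ 0.807800
step 7 [7y] bond c/1=1/100: DF=(426337/500000 − 1/100·(0.952800+0.937400+0.904100+0.866600+0.826900+0.807800))/(1+1/100) = 3959/5000 ≈ 0.791800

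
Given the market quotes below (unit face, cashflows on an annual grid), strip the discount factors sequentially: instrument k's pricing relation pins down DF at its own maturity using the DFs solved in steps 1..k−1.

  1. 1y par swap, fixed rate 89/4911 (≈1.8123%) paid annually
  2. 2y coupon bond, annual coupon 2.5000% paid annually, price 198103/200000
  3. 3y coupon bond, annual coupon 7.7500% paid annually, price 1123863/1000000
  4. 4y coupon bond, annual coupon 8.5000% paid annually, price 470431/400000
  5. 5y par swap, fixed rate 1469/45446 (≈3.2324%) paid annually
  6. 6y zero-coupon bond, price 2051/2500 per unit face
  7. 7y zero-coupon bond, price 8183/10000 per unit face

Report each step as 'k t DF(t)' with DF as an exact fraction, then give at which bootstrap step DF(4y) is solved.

step 1 [1y] swap r/1=89/4911: DF=(1 − 89/4911·(0))/(1+89/4911) = 4911/5000 ≈ 0.982200
step 2 [2y] bond c/1=1/40: DF=(198103/200000 − 1/40·(0.982200))/(1+1/40) = 589/625 ≈ 0.942400
step 3 [3y] bond c/1=31/400: DF=(1123863/1000000 − 31/400·(0.982200+0.942400))/(1+31/400) = 4523/5000 ≈ 0.904600
step 4 [4y] bond c/1=17/200: DF=(470431/400000 − 17/200·(0.982200+0.942400+0.904600))/(1+17/200) = 8623/10000 ≈ 0.862300
step 5 [5y] swap r/1=1469/45446: DF=(1 − 1469/45446·(0.982200+0.942400+0.904600+0.862300))/(1+1469/45446) = 8531/10000 ≈ 0.853100
step 6 [6y] zero: DF = P = 2051/2500 ≈ 0.820400
step 7 [7y] zero: DF = P = 8183/10000 ≈ 0.818300

1 1 4911/5000
2 2 589/625
3 3 4523/5000
4 4 8623/10000
5 5 8531/10000
6 6 2051/2500
7 7 8183/10000
DF(4y) is solved at step 4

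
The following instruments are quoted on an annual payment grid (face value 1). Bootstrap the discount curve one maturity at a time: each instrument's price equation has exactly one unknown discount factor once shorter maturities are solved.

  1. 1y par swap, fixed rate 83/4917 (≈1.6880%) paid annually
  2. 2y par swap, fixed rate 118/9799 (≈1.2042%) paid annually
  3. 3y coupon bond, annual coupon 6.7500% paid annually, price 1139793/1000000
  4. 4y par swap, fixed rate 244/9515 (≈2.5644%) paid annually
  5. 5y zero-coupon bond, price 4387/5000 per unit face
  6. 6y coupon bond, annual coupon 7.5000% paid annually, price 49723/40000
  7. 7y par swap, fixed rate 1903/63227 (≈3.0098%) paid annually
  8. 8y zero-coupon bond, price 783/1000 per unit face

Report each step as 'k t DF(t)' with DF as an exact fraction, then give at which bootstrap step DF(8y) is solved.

1 1 4917/5000
2 2 2441/2500
3 3 4719/5000
4 4 564/625
5 5 4387/5000
6 6 1037/1250
7 7 8097/10000
8 8 783/1000
DF(8y) is solved at step 8

step 1 [1y] swap r/1=83/4917: DF=(1 − 83/4917·(0))/(1+83/4917) = 4917/5000 ≈ 0.983400
step 2 [2y] swap r/1=118/9799: DF=(1 − 118/9799·(0.983400))/(1+118/9799) = 2441/2500 ≈ 0.976400
step 3 [3y] bond c/1=27/400: DF=(1139793/1000000 − 27/400·(0.983400+0.976400))/(1+27/400) = 4719/5000 ≈ 0.943800
step 4 [4y] swap r/1=244/9515: DF=(1 − 244/9515·(0.983400+0.976400+0.943800))/(1+244/9515) = 564/625 ≈ 0.902400
step 5 [5y] zero: DF = P = 4387/5000 ≈ 0.877400
step 6 [6y] bond c/1=3/40: DF=(49723/40000 − 3/40·(0.983400+0.976400+0.943800+0.902400+0.877400))/(1+3/40) = 1037/1250 ≈ 0.829600
step 7 [7y] swap r/1=1903/63227: DF=(1 − 1903/63227·(0.983400+0.976400+0.943800+0.902400+0.877400+0.829600))/(1+1903/63227) = 8097/10000 ≈ 0.809700
step 8 [8y] zero: DF = P = 783/1000 ≈ 0.783000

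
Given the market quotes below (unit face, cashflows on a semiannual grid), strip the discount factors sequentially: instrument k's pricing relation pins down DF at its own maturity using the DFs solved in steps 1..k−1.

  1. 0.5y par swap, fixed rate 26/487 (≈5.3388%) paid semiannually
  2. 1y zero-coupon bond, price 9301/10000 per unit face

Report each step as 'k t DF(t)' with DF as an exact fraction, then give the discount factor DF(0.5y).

1 1/2 487/500
2 1 9301/10000
DF(0.5y) = 487/500 ≈ 0.974000

step 1 [0.5y] swap r/2=13/487: DF=(1 − 13/487·(0))/(1+13/487) = 487/500 ≈ 0.974000
step 2 [1y] zero: DF = P = 9301/10000 ≈ 0.930100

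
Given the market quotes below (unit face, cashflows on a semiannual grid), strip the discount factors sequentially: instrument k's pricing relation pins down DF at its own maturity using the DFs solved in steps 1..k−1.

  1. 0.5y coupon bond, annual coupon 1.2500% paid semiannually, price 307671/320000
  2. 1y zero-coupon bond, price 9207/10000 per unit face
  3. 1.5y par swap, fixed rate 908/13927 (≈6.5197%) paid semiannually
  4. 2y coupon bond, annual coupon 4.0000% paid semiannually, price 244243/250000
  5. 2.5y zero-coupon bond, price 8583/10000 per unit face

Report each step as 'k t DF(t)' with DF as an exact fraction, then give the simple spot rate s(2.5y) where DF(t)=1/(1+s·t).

1 1/2 1911/2000
2 1 9207/10000
3 3/2 2273/2500
4 2 1129/1250
5 5/2 8583/10000
s(2.5y) = (1/(8583/10000) − 1)/(5/2) = 2834/42915 ≈ 6.6038%

step 1 [0.5y] bond c/2=1/160: DF=(307671/320000 − 1/160·(0))/(1+1/160) = 1911/2000 ≈ 0.955500
step 2 [1y] zero: DF = P = 9207/10000 ≈ 0.920700
step 3 [1.5y] swap r/2=454/13927: DF=(1 − 454/13927·(0.955500+0.920700))/(1+454/13927) = 2273/2500 ≈ 0.909200
step 4 [2y] bond c/2=1/50: DF=(244243/250000 − 1/50·(0.955500+0.920700+0.909200))/(1+1/50) = 1129/1250 ≈ 0.903200
step 5 [2.5y] zero: DF = P = 8583/10000 ≈ 0.858300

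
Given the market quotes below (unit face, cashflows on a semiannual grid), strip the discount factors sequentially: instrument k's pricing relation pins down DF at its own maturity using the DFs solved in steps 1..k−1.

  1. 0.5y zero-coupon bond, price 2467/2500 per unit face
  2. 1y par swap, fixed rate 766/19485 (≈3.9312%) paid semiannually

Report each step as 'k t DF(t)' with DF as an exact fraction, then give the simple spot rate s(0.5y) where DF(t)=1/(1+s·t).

step 1 [0.5y] zero: DF = P = 2467/2500 ≈ 0.986800
step 2 [1y] swap r/2=383/19485: DF=(1 − 383/19485·(0.986800))/(1+383/19485) = 9617/10000 ≈ 0.961700

1 1/2 2467/2500
2 1 9617/10000
s(0.5y) = (1/(2467/2500) − 1)/(1/2) = 66/2467 ≈ 2.6753%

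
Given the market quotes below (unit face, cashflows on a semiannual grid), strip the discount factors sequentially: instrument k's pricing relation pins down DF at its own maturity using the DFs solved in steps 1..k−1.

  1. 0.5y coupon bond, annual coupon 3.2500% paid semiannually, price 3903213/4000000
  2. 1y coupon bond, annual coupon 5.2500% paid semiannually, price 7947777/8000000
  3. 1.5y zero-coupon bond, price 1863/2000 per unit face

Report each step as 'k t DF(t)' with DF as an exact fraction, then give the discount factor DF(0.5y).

1 1/2 4801/5000
2 1 1887/2000
3 3/2 1863/2000
DF(0.5y) = 4801/5000 ≈ 0.960200

step 1 [0.5y] bond c/2=13/800: DF=(3903213/4000000 − 13/800·(0))/(1+13/800) = 4801/5000 ≈ 0.960200
step 2 [1y] bond c/2=21/800: DF=(7947777/8000000 − 21/800·(0.960200))/(1+21/800) = 1887/2000 ≈ 0.943500
step 3 [1.5y] zero: DF = P = 1863/2000 ≈ 0.931500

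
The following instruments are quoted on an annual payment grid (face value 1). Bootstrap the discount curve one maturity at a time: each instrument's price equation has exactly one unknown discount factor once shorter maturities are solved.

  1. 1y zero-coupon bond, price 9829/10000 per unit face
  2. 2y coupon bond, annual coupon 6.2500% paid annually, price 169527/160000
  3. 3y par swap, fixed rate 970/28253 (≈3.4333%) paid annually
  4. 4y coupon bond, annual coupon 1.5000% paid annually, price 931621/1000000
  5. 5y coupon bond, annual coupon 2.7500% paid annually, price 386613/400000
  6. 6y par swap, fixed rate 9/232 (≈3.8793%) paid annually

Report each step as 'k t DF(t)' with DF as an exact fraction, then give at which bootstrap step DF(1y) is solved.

1 1 9829/10000
2 2 4697/5000
3 3 903/1000
4 4 8761/10000
5 5 526/625
6 6 793/1000
DF(1y) is solved at step 1

step 1 [1y] zero: DF = P = 9829/10000 ≈ 0.982900
step 2 [2y] bond c/1=1/16: DF=(169527/160000 − 1/16·(0.982900))/(1+1/16) = 4697/5000 ≈ 0.939400
step 3 [3y] swap r/1=970/28253: DF=(1 − 970/28253·(0.982900+0.939400))/(1+970/28253) = 903/1000 ≈ 0.903000
step 4 [4y] bond c/1=3/200: DF=(931621/1000000 − 3/200·(0.982900+0.939400+0.903000))/(1+3/200) = 8761/10000 ≈ 0.876100
step 5 [5y] bond c/1=11/400: DF=(386613/400000 − 11/400·(0.982900+0.939400+0.903000+0.876100))/(1+11/400) = 526/625 ≈ 0.841600
step 6 [6y] swap r/1=9/232: DF=(1 − 9/232·(0.982900+0.939400+0.903000+0.876100+0.841600))/(1+9/232) = 793/1000 ≈ 0.793000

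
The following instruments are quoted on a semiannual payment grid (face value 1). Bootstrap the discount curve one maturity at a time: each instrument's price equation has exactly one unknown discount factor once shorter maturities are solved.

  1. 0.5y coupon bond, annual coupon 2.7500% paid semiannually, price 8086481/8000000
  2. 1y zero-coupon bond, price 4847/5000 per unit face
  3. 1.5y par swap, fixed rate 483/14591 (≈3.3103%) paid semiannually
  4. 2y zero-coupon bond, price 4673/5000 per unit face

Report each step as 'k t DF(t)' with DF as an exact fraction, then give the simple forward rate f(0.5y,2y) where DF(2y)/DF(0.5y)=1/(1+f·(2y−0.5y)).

1 1/2 9971/10000
2 1 4847/5000
3 3/2 9517/10000
4 2 4673/5000
f(0.5y,2y) = ((9971/10000)/(4673/5000) − 1)/(3/2) = 625/14019 ≈ 4.4582%

step 1 [0.5y] bond c/2=11/800: DF=(8086481/8000000 − 11/800·(0))/(1+11/800) = 9971/10000 ≈ 0.997100
step 2 [1y] zero: DF = P = 4847/5000 ≈ 0.969400
step 3 [1.5y] swap r/2=483/29182: DF=(1 − 483/29182·(0.997100+0.969400))/(1+483/29182) = 9517/10000 ≈ 0.951700
step 4 [2y] zero: DF = P = 4673/5000 ≈ 0.934600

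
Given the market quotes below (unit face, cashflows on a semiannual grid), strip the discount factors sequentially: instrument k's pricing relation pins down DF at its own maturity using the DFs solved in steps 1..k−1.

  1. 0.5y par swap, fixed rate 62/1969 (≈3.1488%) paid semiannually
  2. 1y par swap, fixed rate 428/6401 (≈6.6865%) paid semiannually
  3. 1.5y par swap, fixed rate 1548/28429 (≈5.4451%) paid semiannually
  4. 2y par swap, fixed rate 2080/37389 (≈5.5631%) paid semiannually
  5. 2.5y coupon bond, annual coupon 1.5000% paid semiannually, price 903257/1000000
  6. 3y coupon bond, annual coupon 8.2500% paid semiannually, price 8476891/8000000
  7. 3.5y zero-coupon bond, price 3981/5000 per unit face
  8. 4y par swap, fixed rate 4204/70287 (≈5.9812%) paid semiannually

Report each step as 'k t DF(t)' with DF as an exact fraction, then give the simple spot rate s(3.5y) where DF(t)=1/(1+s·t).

step 1 [0.5y] swap r/2=31/1969: DF=(1 − 31/1969·(0))/(1+31/1969) = 1969/2000 ≈ 0.984500
step 2 [1y] swap r/2=214/6401: DF=(1 − 214/6401·(0.984500))/(1+214/6401) = 4679/5000 ≈ 0.935800
step 3 [1.5y] swap r/2=774/28429: DF=(1 − 774/28429·(0.984500+0.935800))/(1+774/28429) = 4613/5000 ≈ 0.922600
step 4 [2y] swap r/2=1040/37389: DF=(1 − 1040/37389·(0.984500+0.935800+0.922600))/(1+1040/37389) = 112/125 ≈ 0.896000
step 5 [2.5y] bond c/2=3/400: DF=(903257/1000000 − 3/400·(0.984500+0.935800+0.922600+0.896000))/(1+3/400) = 8687/10000 ≈ 0.868700
step 6 [3y] bond c/2=33/800: DF=(8476891/8000000 − 33/800·(0.984500+0.935800+0.922600+0.896000+0.868700))/(1+33/800) = 8351/10000 ≈ 0.835100
step 7 [3.5y] zero: DF = P = 3981/5000 ≈ 0.796200
step 8 [4y] swap r/2=2102/70287: DF=(1 − 2102/70287·(0.984500+0.935800+0.922600+0.896000+0.868700+0.835100+0.796200))/(1+2102/70287) = 3949/5000 ≈ 0.789800

1 1/2 1969/2000
2 1 4679/5000
3 3/2 4613/5000
4 2 112/125
5 5/2 8687/10000
6 3 8351/10000
7 7/2 3981/5000
8 4 3949/5000
s(3.5y) = (1/(3981/5000) − 1)/(7/2) = 2038/27867 ≈ 7.3133%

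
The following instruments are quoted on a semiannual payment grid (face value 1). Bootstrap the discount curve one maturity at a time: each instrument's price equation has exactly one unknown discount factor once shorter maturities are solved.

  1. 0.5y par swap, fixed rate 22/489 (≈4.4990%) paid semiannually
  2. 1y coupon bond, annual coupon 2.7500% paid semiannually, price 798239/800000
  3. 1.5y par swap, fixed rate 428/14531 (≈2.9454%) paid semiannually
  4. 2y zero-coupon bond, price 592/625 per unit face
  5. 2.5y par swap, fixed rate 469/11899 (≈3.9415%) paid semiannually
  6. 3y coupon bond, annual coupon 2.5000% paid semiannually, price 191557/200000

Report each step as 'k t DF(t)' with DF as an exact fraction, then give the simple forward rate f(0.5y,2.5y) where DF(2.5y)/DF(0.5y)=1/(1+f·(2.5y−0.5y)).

step 1 [0.5y] swap r/2=11/489: DF=(1 − 11/489·(0))/(1+11/489) = 489/500 ≈ 0.978000
step 2 [1y] bond c/2=11/800: DF=(798239/800000 − 11/800·(0.978000))/(1+11/800) = 971/1000 ≈ 0.971000
step 3 [1.5y] swap r/2=214/14531: DF=(1 − 214/14531·(0.978000+0.971000))/(1+214/14531) = 2393/2500 ≈ 0.957200
step 4 [2y] zero: DF = P = 592/625 ≈ 0.947200
step 5 [2.5y] swap r/2=469/23798: DF=(1 − 469/23798·(0.978000+0.971000+0.957200+0.947200))/(1+469/23798) = 4531/5000 ≈ 0.906200
step 6 [3y] bond c/2=1/80: DF=(191557/200000 − 1/80·(0.978000+0.971000+0.957200+0.947200+0.906200))/(1+1/80) = 1109/1250 ≈ 0.887200

1 1/2 489/500
2 1 971/1000
3 3/2 2393/2500
4 2 592/625
5 5/2 4531/5000
6 3 1109/1250
f(0.5y,2.5y) = ((489/500)/(4531/5000) − 1)/(2) = 359/9062 ≈ 3.9616%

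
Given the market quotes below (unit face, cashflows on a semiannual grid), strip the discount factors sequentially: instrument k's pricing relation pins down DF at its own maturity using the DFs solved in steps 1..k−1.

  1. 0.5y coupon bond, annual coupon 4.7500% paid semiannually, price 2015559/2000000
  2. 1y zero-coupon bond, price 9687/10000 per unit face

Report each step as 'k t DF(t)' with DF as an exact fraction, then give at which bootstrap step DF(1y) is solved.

step 1 [0.5y] bond c/2=19/800: DF=(2015559/2000000 − 19/800·(0))/(1+19/800) = 2461/2500 ≈ 0.984400
step 2 [1y] zero: DF = P = 9687/10000 ≈ 0.968700

1 1/2 2461/2500
2 1 9687/10000
DF(1y) is solved at step 2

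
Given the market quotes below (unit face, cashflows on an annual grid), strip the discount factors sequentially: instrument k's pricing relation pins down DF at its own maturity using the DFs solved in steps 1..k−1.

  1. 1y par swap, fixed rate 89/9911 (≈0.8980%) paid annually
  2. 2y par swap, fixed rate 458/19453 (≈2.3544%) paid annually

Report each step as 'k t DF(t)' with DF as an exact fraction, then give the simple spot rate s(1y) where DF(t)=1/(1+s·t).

step 1 [1y] swap r/1=89/9911: DF=(1 − 89/9911·(0))/(1+89/9911) = 9911/10000 ≈ 0.991100
step 2 [2y] swap r/1=458/19453: DF=(1 − 458/19453·(0.991100))/(1+458/19453) = 4771/5000 ≈ 0.954200

1 1 9911/10000
2 2 4771/5000
s(1y) = (1/(9911/10000) − 1)/(1) = 89/9911 ≈ 0.8980%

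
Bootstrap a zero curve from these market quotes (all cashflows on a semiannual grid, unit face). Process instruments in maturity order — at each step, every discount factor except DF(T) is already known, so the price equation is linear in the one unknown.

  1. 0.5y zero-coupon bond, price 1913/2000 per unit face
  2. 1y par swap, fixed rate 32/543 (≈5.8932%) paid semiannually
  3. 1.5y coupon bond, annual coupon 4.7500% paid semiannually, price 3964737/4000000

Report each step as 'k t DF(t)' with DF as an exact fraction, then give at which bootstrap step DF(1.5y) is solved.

step 1 [0.5y] zero: DF = P = 1913/2000 ≈ 0.956500
step 2 [1y] swap r/2=16/543: DF=(1 − 16/543·(0.956500))/(1+16/543) = 118/125 ≈ 0.944000
step 3 [1.5y] bond c/2=19/800: DF=(3964737/4000000 − 19/800·(0.956500+0.944000))/(1+19/800) = 9241/10000 ≈ 0.924100

1 1/2 1913/2000
2 1 118/125
3 3/2 9241/10000
DF(1.5y) is solved at step 3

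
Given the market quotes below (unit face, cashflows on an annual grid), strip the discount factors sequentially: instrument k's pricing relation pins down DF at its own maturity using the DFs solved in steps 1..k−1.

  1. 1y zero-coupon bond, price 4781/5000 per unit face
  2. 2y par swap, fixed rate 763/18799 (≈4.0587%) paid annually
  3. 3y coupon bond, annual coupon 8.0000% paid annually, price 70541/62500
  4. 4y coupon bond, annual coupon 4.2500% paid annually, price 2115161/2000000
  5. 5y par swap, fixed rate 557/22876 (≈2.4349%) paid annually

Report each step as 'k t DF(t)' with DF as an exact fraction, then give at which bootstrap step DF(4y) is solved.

1 1 4781/5000
2 2 9237/10000
3 3 4529/5000
4 4 9009/10000
5 5 4443/5000
DF(4y) is solved at step 4

step 1 [1y] zero: DF = P = 4781/5000 ≈ 0.956200
step 2 [2y] swap r/1=763/18799: DF=(1 − 763/18799·(0.956200))/(1+763/18799) = 9237/10000 ≈ 0.923700
step 3 [3y] bond c/1=2/25: DF=(70541/62500 − 2/25·(0.956200+0.923700))/(1+2/25) = 4529/5000 ≈ 0.905800
step 4 [4y] bond c/1=17/400: DF=(2115161/2000000 − 17/400·(0.956200+0.923700+0.905800))/(1+17/400) = 9009/10000 ≈ 0.900900
step 5 [5y] swap r/1=557/22876: DF=(1 − 557/22876·(0.956200+0.923700+0.905800+0.900900))/(1+557/22876) = 4443/5000 ≈ 0.888600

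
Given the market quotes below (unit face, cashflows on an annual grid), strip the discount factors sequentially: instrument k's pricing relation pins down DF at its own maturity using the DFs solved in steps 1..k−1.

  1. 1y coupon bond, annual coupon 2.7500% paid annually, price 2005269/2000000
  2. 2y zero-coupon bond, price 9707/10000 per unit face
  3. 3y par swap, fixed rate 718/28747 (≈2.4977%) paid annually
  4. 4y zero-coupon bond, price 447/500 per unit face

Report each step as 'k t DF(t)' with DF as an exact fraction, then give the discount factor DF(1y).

1 1 4879/5000
2 2 9707/10000
3 3 4641/5000
4 4 447/500
DF(1y) = 4879/5000 ≈ 0.975800

step 1 [1y] bond c/1=11/400: DF=(2005269/2000000 − 11/400·(0))/(1+11/400) = 4879/5000 ≈ 0.975800
step 2 [2y] zero: DF = P = 9707/10000 ≈ 0.970700
step 3 [3y] swap r/1=718/28747: DF=(1 − 718/28747·(0.975800+0.970700))/(1+718/28747) = 4641/5000 ≈ 0.928200
step 4 [4y] zero: DF = P = 447/500 ≈ 0.894000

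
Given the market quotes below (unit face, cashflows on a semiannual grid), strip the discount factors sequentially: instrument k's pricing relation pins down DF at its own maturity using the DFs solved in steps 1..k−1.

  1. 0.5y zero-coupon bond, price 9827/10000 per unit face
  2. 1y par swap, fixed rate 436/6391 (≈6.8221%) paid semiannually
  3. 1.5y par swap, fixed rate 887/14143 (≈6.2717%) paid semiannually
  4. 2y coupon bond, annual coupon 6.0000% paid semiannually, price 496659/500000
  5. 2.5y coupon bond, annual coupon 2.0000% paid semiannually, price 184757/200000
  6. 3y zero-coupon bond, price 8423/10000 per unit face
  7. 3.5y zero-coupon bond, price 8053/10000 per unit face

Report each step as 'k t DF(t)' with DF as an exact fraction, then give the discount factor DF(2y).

1 1/2 9827/10000
2 1 4673/5000
3 3/2 9113/10000
4 2 441/500
5 5/2 8779/10000
6 3 8423/10000
7 7/2 8053/10000
DF(2y) = 441/500 ≈ 0.882000

step 1 [0.5y] zero: DF = P = 9827/10000 ≈ 0.982700
step 2 [1y] swap r/2=218/6391: DF=(1 − 218/6391·(0.982700))/(1+218/6391) = 4673/5000 ≈ 0.934600
step 3 [1.5y] swap r/2=887/28286: DF=(1 − 887/28286·(0.982700+0.934600))/(1+887/28286) = 9113/10000 ≈ 0.911300
step 4 [2y] bond c/2=3/100: DF=(496659/500000 − 3/100·(0.982700+0.934600+0.911300))/(1+3/100) = 441/500 ≈ 0.882000
step 5 [2.5y] bond c/2=1/100: DF=(184757/200000 − 1/100·(0.982700+0.934600+0.911300+0.882000))/(1+1/100) = 8779/10000 ≈ 0.877900
step 6 [3y] zero: DF = P = 8423/10000 ≈ 0.842300
step 7 [3.5y] zero: DF = P = 8053/10000 ≈ 0.805300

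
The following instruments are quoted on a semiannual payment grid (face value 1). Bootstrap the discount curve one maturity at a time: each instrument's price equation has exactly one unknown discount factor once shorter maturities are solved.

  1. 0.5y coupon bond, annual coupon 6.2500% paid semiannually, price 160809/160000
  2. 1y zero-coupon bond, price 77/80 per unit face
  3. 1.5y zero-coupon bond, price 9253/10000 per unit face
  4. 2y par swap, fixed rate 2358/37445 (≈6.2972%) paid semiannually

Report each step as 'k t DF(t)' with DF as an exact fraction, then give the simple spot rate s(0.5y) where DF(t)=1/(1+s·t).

step 1 [0.5y] bond c/2=1/32: DF=(160809/160000 − 1/32·(0))/(1+1/32) = 4873/5000 ≈ 0.974600
step 2 [1y] zero: DF = P = 77/80 ≈ 0.962500
step 3 [1.5y] zero: DF = P = 9253/10000 ≈ 0.925300
step 4 [2y] swap r/2=1179/37445: DF=(1 − 1179/37445·(0.974600+0.962500+0.925300))/(1+1179/37445) = 8821/10000 ≈ 0.882100

1 1/2 4873/5000
2 1 77/80
3 3/2 9253/10000
4 2 8821/10000
s(0.5y) = (1/(4873/5000) − 1)/(1/2) = 254/4873 ≈ 5.2124%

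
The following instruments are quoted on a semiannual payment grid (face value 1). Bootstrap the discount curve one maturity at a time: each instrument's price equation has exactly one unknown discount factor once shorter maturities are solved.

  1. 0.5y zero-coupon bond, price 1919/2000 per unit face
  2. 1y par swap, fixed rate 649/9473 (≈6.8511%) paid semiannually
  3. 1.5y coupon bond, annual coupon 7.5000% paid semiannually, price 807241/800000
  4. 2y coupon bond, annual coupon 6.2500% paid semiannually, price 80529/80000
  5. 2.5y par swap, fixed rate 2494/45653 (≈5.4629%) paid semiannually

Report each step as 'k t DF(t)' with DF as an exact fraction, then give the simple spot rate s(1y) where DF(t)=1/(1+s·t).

1 1/2 1919/2000
2 1 9351/10000
3 3/2 9041/10000
4 2 8913/10000
5 5/2 8753/10000
s(1y) = (1/(9351/10000) − 1)/(1) = 649/9351 ≈ 6.9404%

step 1 [0.5y] zero: DF = P = 1919/2000 ≈ 0.959500
step 2 [1y] swap r/2=649/18946: DF=(1 − 649/18946·(0.959500))/(1+649/18946) = 9351/10000 ≈ 0.935100
step 3 [1.5y] bond c/2=3/80: DF=(807241/800000 − 3/80·(0.959500+0.935100))/(1+3/80) = 9041/10000 ≈ 0.904100
step 4 [2y] bond c/2=1/32: DF=(80529/80000 − 1/32·(0.959500+0.935100+0.904100))/(1+1/32) = 8913/10000 ≈ 0.891300
step 5 [2.5y] swap r/2=1247/45653: DF=(1 − 1247/45653·(0.959500+0.935100+0.904100+0.891300))/(1+1247/45653) = 8753/10000 ≈ 0.875300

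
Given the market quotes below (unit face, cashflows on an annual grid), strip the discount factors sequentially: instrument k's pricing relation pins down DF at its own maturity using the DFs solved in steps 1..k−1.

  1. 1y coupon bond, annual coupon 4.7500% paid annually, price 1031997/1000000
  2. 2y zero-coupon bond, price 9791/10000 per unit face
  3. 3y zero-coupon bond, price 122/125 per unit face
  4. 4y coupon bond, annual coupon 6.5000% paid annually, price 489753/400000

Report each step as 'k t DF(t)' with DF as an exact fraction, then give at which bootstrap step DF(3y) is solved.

step 1 [1y] bond c/1=19/400: DF=(1031997/1000000 − 19/400·(0))/(1+19/400) = 2463/2500 ≈ 0.985200
step 2 [2y] zero: DF = P = 9791/10000 ≈ 0.979100
step 3 [3y] zero: DF = P = 122/125 ≈ 0.976000
step 4 [4y] bond c/1=13/200: DF=(489753/400000 − 13/200·(0.985200+0.979100+0.976000))/(1+13/200) = 4851/5000 ≈ 0.970200

1 1 2463/2500
2 2 9791/10000
3 3 122/125
4 4 4851/5000
DF(3y) is solved at step 3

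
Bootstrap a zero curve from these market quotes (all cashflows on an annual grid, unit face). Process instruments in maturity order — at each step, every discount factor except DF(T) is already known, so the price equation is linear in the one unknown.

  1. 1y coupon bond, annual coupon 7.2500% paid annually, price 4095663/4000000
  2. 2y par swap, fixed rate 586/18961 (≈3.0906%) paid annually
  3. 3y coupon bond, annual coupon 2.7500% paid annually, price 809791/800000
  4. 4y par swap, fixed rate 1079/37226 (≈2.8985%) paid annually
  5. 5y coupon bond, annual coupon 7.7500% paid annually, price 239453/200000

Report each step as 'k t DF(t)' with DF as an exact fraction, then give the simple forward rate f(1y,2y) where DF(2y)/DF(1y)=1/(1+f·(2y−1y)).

step 1 [1y] bond c/1=29/400: DF=(4095663/4000000 − 29/400·(0))/(1+29/400) = 9547/10000 ≈ 0.954700
step 2 [2y] swap r/1=586/18961: DF=(1 − 586/18961·(0.954700))/(1+586/18961) = 4707/5000 ≈ 0.941400
step 3 [3y] bond c/1=11/400: DF=(809791/800000 − 11/400·(0.954700+0.941400))/(1+11/400) = 584/625 ≈ 0.934400
step 4 [4y] swap r/1=1079/37226: DF=(1 − 1079/37226·(0.954700+0.941400+0.934400))/(1+1079/37226) = 8921/10000 ≈ 0.892100
step 5 [5y] bond c/1=31/400: DF=(239453/200000 − 31/400·(0.954700+0.941400+0.934400+0.892100))/(1+31/400) = 4217/5000 ≈ 0.843400

1 1 9547/10000
2 2 4707/5000
3 3 584/625
4 4 8921/10000
5 5 4217/5000
f(1y,2y) = ((9547/10000)/(4707/5000) − 1)/(1) = 133/9414 ≈ 1.4128%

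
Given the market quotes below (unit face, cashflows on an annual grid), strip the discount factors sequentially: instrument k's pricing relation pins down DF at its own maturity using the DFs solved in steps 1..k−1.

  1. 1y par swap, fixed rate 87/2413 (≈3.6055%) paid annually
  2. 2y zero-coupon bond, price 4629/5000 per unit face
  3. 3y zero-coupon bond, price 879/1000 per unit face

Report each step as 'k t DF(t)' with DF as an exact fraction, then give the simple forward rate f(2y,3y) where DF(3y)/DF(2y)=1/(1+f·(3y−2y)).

step 1 [1y] swap r/1=87/2413: DF=(1 − 87/2413·(0))/(1+87/2413) = 2413/2500 ≈ 0.965200
step 2 [2y] zero: DF = P = 4629/5000 ≈ 0.925800
step 3 [3y] zero: DF = P = 879/1000 ≈ 0.879000

1 1 2413/2500
2 2 4629/5000
3 3 879/1000
f(2y,3y) = ((4629/5000)/(879/1000) − 1)/(1) = 78/1465 ≈ 5.3242%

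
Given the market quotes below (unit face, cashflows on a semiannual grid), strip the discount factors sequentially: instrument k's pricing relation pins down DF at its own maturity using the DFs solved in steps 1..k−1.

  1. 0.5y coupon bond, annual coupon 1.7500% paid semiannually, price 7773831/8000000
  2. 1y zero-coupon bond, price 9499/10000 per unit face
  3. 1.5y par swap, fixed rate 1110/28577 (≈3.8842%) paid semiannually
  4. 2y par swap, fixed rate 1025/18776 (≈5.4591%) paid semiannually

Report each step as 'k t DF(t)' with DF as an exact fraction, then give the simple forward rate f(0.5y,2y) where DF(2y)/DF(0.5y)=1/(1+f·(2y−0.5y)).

1 1/2 9633/10000
2 1 9499/10000
3 3/2 1889/2000
4 2 359/400
f(0.5y,2y) = ((9633/10000)/(359/400) − 1)/(3/2) = 1316/26925 ≈ 4.8877%

step 1 [0.5y] bond c/2=7/800: DF=(7773831/8000000 − 7/800·(0))/(1+7/800) = 9633/10000 ≈ 0.963300
step 2 [1y] zero: DF = P = 9499/10000 ≈ 0.949900
step 3 [1.5y] swap r/2=555/28577: DF=(1 − 555/28577·(0.963300+0.949900))/(1+555/28577) = 1889/2000 ≈ 0.944500
step 4 [2y] swap r/2=1025/37552: DF=(1 − 1025/37552·(0.963300+0.949900+0.944500))/(1+1025/37552) = 359/400 ≈ 0.897500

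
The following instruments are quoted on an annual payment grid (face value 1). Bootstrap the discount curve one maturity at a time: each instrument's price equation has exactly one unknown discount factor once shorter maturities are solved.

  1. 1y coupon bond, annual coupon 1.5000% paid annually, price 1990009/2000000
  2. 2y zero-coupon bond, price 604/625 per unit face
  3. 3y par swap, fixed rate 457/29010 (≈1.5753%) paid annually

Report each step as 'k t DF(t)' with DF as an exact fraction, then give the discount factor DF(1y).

1 1 9803/10000
2 2 604/625
3 3 9543/10000
DF(1y) = 9803/10000 ≈ 0.980300

step 1 [1y] bond c/1=3/200: DF=(1990009/2000000 − 3/200·(0))/(1+3/200) = 9803/10000 ≈ 0.980300
step 2 [2y] zero: DF = P = 604/625 ≈ 0.966400
step 3 [3y] swap r/1=457/29010: DF=(1 − 457/29010·(0.980300+0.966400))/(1+457/29010) = 9543/10000 ≈ 0.954300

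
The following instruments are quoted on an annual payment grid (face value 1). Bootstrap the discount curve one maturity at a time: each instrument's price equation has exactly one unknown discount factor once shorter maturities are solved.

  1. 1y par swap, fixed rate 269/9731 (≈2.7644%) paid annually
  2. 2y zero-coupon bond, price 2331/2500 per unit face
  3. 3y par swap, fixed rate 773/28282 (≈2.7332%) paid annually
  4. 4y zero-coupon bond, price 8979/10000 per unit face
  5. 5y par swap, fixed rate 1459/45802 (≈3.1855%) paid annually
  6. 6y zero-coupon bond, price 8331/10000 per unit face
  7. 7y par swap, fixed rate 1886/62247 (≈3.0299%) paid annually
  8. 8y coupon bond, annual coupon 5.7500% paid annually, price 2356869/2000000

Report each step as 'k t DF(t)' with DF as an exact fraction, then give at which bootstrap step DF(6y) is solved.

step 1 [1y] swap r/1=269/9731: DF=(1 − 269/9731·(0))/(1+269/9731) = 9731/10000 ≈ 0.973100
step 2 [2y] zero: DF = P = 2331/2500 ≈ 0.932400
step 3 [3y] swap r/1=773/28282: DF=(1 − 773/28282·(0.973100+0.932400))/(1+773/28282) = 9227/10000 ≈ 0.922700
step 4 [4y] zero: DF = P = 8979/10000 ≈ 0.897900
step 5 [5y] swap r/1=1459/45802: DF=(1 − 1459/45802·(0.973100+0.932400+0.922700+0.897900))/(1+1459/45802) = 8541/10000 ≈ 0.854100
step 6 [6y] zero: DF = P = 8331/10000 ≈ 0.833100
step 7 [7y] swap r/1=1886/62247: DF=(1 − 1886/62247·(0.973100+0.932400+0.922700+0.897900+0.854100+0.833100))/(1+1886/62247) = 4057/5000 ≈ 0.811400
step 8 [8y] bond c/1=23/400: DF=(2356869/2000000 − 23/400·(0.973100+0.932400+0.922700+0.897900+0.854100+0.833100+0.811400))/(1+23/400) = 7759/10000 ≈ 0.775900

1 1 9731/10000
2 2 2331/2500
3 3 9227/10000
4 4 8979/10000
5 5 8541/10000
6 6 8331/10000
7 7 4057/5000
8 8 7759/10000
DF(6y) is solved at step 6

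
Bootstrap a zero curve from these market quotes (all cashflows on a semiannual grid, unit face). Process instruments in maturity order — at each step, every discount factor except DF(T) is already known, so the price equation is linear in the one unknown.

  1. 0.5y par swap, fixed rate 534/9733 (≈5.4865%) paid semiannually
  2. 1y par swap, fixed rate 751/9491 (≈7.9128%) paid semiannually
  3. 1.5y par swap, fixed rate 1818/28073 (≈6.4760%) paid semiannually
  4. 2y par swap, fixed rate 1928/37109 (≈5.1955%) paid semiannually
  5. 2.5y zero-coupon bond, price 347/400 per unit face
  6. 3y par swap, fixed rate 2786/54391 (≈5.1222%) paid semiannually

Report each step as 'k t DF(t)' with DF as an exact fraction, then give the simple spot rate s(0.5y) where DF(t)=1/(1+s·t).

step 1 [0.5y] swap r/2=267/9733: DF=(1 − 267/9733·(0))/(1+267/9733) = 9733/10000 ≈ 0.973300
step 2 [1y] swap r/2=751/18982: DF=(1 − 751/18982·(0.973300))/(1+751/18982) = 9249/10000 ≈ 0.924900
step 3 [1.5y] swap r/2=909/28073: DF=(1 − 909/28073·(0.973300+0.924900))/(1+909/28073) = 9091/10000 ≈ 0.909100
step 4 [2y] swap r/2=964/37109: DF=(1 − 964/37109·(0.973300+0.924900+0.909100))/(1+964/37109) = 2259/2500 ≈ 0.903600
step 5 [2.5y] zero: DF = P = 347/400 ≈ 0.867500
step 6 [3y] swap r/2=1393/54391: DF=(1 − 1393/54391·(0.973300+0.924900+0.909100+0.903600+0.867500))/(1+1393/54391) = 8607/10000 ≈ 0.860700

1 1/2 9733/10000
2 1 9249/10000
3 3/2 9091/10000
4 2 2259/2500
5 5/2 347/400
6 3 8607/10000
s(0.5y) = (1/(9733/10000) − 1)/(1/2) = 534/9733 ≈ 5.4865%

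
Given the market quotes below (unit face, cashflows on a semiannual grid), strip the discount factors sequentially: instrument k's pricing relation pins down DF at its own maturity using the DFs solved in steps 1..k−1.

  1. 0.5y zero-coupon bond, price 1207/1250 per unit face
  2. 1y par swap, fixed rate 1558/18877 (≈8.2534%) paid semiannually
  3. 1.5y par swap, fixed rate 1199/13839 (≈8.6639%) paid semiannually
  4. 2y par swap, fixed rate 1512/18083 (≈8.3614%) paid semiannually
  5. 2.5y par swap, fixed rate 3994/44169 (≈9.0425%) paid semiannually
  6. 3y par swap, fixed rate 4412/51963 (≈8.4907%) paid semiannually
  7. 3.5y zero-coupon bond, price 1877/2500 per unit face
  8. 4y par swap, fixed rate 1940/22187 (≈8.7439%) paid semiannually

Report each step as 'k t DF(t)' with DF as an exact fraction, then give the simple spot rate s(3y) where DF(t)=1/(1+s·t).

1 1/2 1207/1250
2 1 9221/10000
3 3/2 8801/10000
4 2 1061/1250
5 5/2 8003/10000
6 3 3897/5000
7 7/2 1877/2500
8 4 709/1000
s(3y) = (1/(3897/5000) − 1)/(3) = 1103/11691 ≈ 9.4346%

step 1 [0.5y] zero: DF = P = 1207/1250 ≈ 0.965600
step 2 [1y] swap r/2=779/18877: DF=(1 − 779/18877·(0.965600))/(1+779/18877) = 9221/10000 ≈ 0.922100
step 3 [1.5y] swap r/2=1199/27678: DF=(1 − 1199/27678·(0.965600+0.922100))/(1+1199/27678) = 8801/10000 ≈ 0.880100
step 4 [2y] swap r/2=756/18083: DF=(1 − 756/18083·(0.965600+0.922100+0.880100))/(1+756/18083) = 1061/1250 ≈ 0.848800
step 5 [2.5y] swap r/2=1997/44169: DF=(1 − 1997/44169·(0.965600+0.922100+0.880100+0.848800))/(1+1997/44169) = 8003/10000 ≈ 0.800300
step 6 [3y] swap r/2=2206/51963: DF=(1 − 2206/51963·(0.965600+0.922100+0.880100+0.848800+0.800300))/(1+2206/51963) = 3897/5000 ≈ 0.779400
step 7 [3.5y] zero: DF = P = 1877/2500 ≈ 0.750800
step 8 [4y] swap r/2=970/22187: DF=(1 − 970/22187·(0.965600+0.922100+0.880100+0.848800+0.800300+0.779400+0.750800))/(1+970/22187) = 709/1000 ≈ 0.709000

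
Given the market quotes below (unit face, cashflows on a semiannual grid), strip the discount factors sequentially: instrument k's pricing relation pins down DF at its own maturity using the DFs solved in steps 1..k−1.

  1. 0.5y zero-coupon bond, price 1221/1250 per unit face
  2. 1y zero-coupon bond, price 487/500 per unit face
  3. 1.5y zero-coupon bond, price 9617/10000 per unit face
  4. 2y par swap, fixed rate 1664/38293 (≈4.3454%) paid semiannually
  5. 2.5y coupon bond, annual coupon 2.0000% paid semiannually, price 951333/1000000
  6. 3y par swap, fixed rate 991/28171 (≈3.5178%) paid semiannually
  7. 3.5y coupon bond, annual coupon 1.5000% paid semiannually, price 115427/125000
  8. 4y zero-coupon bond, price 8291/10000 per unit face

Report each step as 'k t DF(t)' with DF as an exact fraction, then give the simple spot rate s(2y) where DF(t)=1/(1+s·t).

step 1 [0.5y] zero: DF = P = 1221/1250 ≈ 0.976800
step 2 [1y] zero: DF = P = 487/500 ≈ 0.974000
step 3 [1.5y] zero: DF = P = 9617/10000 ≈ 0.961700
step 4 [2y] swap r/2=832/38293: DF=(1 − 832/38293·(0.976800+0.974000+0.961700))/(1+832/38293) = 573/625 ≈ 0.916800
step 5 [2.5y] bond c/2=1/100: DF=(951333/1000000 − 1/100·(0.976800+0.974000+0.961700+0.916800))/(1+1/100) = 113/125 ≈ 0.904000
step 6 [3y] swap r/2=991/56342: DF=(1 − 991/56342·(0.976800+0.974000+0.961700+0.916800+0.904000))/(1+991/56342) = 9009/10000 ≈ 0.900900
step 7 [3.5y] bond c/2=3/400: DF=(115427/125000 − 3/400·(0.976800+0.974000+0.961700+0.916800+0.904000+0.900900))/(1+3/400) = 4373/5000 ≈ 0.874600
step 8 [4y] zero: DF = P = 8291/10000 ≈ 0.829100

1 1/2 1221/1250
2 1 487/500
3 3/2 9617/10000
4 2 573/625
5 5/2 113/125
6 3 9009/10000
7 7/2 4373/5000
8 4 8291/10000
s(2y) = (1/(573/625) − 1)/(2) = 26/573 ≈ 4.5375%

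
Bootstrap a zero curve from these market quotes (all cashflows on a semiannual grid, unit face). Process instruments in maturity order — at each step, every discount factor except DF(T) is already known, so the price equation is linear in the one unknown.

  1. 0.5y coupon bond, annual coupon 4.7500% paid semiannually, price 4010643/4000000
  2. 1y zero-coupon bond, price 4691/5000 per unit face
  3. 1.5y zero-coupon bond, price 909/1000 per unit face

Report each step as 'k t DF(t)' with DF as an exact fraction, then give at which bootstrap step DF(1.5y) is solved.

1 1/2 4897/5000
2 1 4691/5000
3 3/2 909/1000
DF(1.5y) is solved at step 3

step 1 [0.5y] bond c/2=19/800: DF=(4010643/4000000 − 19/800·(0))/(1+19/800) = 4897/5000 ≈ 0.979400
step 2 [1y] zero: DF = P = 4691/5000 ≈ 0.938200
step 3 [1.5y] zero: DF = P = 909/1000 ≈ 0.909000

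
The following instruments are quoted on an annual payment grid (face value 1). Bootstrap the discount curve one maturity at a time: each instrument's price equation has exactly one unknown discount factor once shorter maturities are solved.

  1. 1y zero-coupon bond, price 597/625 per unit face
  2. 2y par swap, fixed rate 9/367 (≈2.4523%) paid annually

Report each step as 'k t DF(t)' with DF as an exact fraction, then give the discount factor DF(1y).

step 1 [1y] zero: DF = P = 597/625 ≈ 0.955200
step 2 [2y] swap r/1=9/367: DF=(1 − 9/367·(0.955200))/(1+9/367) = 2383/2500 ≈ 0.953200

1 1 597/625
2 2 2383/2500
DF(1y) = 597/625 ≈ 0.955200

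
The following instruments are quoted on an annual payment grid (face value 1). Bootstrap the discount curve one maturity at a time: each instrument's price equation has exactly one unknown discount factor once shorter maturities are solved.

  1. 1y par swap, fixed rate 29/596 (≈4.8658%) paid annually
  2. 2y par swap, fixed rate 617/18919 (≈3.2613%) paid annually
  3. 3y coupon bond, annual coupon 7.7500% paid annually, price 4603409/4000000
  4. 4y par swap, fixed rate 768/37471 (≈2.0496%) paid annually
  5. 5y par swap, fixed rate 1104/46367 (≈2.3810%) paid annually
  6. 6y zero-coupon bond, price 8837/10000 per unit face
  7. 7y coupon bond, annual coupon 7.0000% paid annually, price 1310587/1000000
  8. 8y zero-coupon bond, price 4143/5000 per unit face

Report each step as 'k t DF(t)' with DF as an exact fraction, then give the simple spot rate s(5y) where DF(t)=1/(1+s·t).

step 1 [1y] swap r/1=29/596: DF=(1 − 29/596·(0))/(1+29/596) = 596/625 ≈ 0.953600
step 2 [2y] swap r/1=617/18919: DF=(1 − 617/18919·(0.953600))/(1+617/18919) = 9383/10000 ≈ 0.938300
step 3 [3y] bond c/1=31/400: DF=(4603409/4000000 − 31/400·(0.953600+0.938300))/(1+31/400) = 233/250 ≈ 0.932000
step 4 [4y] swap r/1=768/37471: DF=(1 − 768/37471·(0.953600+0.938300+0.932000))/(1+768/37471) = 577/625 ≈ 0.923200
step 5 [5y] swap r/1=1104/46367: DF=(1 − 1104/46367·(0.953600+0.938300+0.932000+0.923200))/(1+1104/46367) = 556/625 ≈ 0.889600
step 6 [6y] zero: DF = P = 8837/10000 ≈ 0.883700
step 7 [7y] bond c/1=7/100: DF=(1310587/1000000 − 7/100·(0.953600+0.938300+0.932000+0.923200+0.889600+0.883700))/(1+7/100) = 8637/10000 ≈ 0.863700
step 8 [8y] zero: DF = P = 4143/5000 ≈ 0.828600

1 1 596/625
2 2 9383/10000
3 3 233/250
4 4 577/625
5 5 556/625
6 6 8837/10000
7 7 8637/10000
8 8 4143/5000
s(5y) = (1/(556/625) − 1)/(5) = 69/2780 ≈ 2.4820%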